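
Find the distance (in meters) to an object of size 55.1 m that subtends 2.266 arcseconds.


D = size / theta_rad, theta_rad = 2.266 * pi/(180*3600) = 1.099e-05, D = 5.016e+06

5.016e+06 m


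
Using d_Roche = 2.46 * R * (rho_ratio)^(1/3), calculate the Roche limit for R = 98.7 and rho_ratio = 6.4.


d_Roche = 2.46 * 98.7 * 6.4^(1/3) = 450.7948

450.7948


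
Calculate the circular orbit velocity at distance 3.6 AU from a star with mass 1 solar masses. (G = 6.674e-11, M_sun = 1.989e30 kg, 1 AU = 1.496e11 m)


v = sqrt(GM/r) = sqrt(6.674e-11 * 1.989e+30 / 5.386e+11) = 15699.7756

15699.7756 m/s


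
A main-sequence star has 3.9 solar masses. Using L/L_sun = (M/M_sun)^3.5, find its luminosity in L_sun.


L/L_sun = (M/M_sun)^3.5 = 3.9^3.5 = 117.1456

117.1456 L_sun


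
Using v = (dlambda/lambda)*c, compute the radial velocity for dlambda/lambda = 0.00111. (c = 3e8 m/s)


v = (dlambda/lambda) * c = 0.00111 * 3e8 = 333000.0

333000.0 m/s


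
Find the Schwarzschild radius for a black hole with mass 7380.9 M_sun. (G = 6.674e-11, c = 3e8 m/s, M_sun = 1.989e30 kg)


M = 7380.9 * 1.989e30 kg = 1.46806101e+34 kg. rs = 2GM/c^2 = 2 * 6.674e-11 * 1.46806101e+34 / (3e8)^2 = 2.177e+07

2.177e+07 m


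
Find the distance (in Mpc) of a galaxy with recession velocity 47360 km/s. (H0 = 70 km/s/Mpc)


d = v / H0 = 47360 / 70 = 676.5714

676.5714 Mpc


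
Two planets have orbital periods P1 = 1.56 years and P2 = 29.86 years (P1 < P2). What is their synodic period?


1/P_syn = |1/P1 - 1/P2| = |1/1.56 - 1/29.86| => P_syn = 1.646

1.646 years


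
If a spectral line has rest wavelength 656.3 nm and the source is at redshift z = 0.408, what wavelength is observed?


lam_obs = lam_emit * (1 + z) = 656.3 * (1 + 0.408) = 924.0704

924.0704 nm


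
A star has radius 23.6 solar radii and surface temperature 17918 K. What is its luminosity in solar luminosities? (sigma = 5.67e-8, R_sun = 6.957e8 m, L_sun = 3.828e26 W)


R = 23.6 * 6.957e8 m = 1.641852e+10 m. L = 4*pi*R^2*sigma*T^4 = 4*pi*(1.641852e+10)^2 * 5.67e-8 * 17918^4 = 1.979789719e+31 W. L/L_sun = 1.979789719e+31 / 3.828e26 = 51718.6447

51718.6447 L_sun


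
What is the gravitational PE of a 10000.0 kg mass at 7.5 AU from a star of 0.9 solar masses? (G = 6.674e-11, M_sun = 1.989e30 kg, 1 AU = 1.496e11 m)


M = 0.9 * 1.989e30 kg = 1.7901e+30 kg; r = 7.5 AU * 1.496e11 m/AU = 1.122e+12 m. U = -GM*m/r = -(6.674e-11 * 1.7901e+30 * 10000.0) / 1.122e+12 = -1.065e+12

-1.065e+12 J


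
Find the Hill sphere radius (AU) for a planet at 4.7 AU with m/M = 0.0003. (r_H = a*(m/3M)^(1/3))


r_H = a * (m/3M)^(1/3) = 4.7 * (0.0003/3)^(1/3) = 0.2182

0.2182 AU


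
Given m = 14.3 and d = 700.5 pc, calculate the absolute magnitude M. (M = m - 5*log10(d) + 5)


M = m - 5*log10(d) + 5 = 14.3 - 5*log10(700.5) + 5 = 5.073

5.073


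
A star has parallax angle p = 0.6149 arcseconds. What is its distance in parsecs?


d = 1/p = 1/0.6149 = 1.6263

1.6263 pc


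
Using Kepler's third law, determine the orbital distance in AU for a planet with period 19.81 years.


a = P^(2/3) = 19.81^(2/3) = 7.3213

7.3213 AU


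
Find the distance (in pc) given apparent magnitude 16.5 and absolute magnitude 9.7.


d = 10^((m - M + 5)/5) = 10^((16.5 - 9.7 + 5)/5) = 229.0868

229.0868 pc


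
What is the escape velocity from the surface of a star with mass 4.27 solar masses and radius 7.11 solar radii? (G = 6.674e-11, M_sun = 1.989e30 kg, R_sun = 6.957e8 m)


M = 4.27 * 1.989e30 kg = 8.49303e+30 kg; R = 7.11 * 6.957e8 m = 4.946427e+09 m. v_esc = sqrt(2GM/R) = sqrt(2 * 6.674e-11 * 8.49303e+30 / 4.946427e+09) = 478733.2874

478733.2874 m/s


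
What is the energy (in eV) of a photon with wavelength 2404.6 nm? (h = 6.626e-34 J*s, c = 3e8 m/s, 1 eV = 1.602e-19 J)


E = hc/lambda = 6.626e-34 * 3e8 / 2.405e-06 = 8.267e-20 J = 0.516 eV

0.516 eV


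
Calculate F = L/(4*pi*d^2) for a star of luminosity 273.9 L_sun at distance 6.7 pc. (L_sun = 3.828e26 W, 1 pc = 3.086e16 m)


F = L / (4*pi*d^2) = 1.048e+29 / (4*pi*(2.068e+17)^2) = 1.952e-07

1.952e-07 W/m^2


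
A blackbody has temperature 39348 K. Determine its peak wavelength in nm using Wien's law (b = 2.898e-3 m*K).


lam_max = b / T = 2.898e-3 / 39348 = 7.365e-08 m = 73.6505 nm

73.6505 nm


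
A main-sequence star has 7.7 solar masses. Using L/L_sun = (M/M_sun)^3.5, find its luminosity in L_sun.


L/L_sun = (M/M_sun)^3.5 = 7.7^3.5 = 1266.8277

1266.8277 L_sun


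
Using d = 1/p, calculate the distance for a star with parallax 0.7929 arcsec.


d = 1/p = 1/0.7929 = 1.2612

1.2612 pc


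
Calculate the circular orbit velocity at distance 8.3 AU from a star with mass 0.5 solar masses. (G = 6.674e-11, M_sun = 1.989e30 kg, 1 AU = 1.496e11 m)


v = sqrt(GM/r) = sqrt(6.674e-11 * 9.945e+29 / 1.242e+12) = 7311.2335

7311.2335 m/s


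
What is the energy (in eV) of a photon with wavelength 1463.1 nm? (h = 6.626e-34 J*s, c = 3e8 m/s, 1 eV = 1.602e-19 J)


E = hc/lambda = 6.626e-34 * 3e8 / 1.463e-06 = 1.359e-19 J = 0.8481 eV

0.8481 eV


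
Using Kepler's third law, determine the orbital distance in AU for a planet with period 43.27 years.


a = P^(2/3) = 43.27^(2/3) = 12.3251

12.3251 AU


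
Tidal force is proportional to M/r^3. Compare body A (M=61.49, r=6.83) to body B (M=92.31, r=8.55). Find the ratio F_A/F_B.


Ratio = (M1/r1^3) / (M2/r2^3) = (61.49/6.83^3) / (92.31/8.55^3) = 1.3067

1.3067


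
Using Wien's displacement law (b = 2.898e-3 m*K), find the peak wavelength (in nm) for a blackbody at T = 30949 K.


lam_max = b / T = 2.898e-3 / 30949 = 9.364e-08 m = 93.6379 nm

93.6379 nm


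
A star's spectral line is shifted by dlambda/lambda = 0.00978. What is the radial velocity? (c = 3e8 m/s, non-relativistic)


v = (dlambda/lambda) * c = 0.00978 * 3e8 = 2.934e+06

2.934e+06 m/s


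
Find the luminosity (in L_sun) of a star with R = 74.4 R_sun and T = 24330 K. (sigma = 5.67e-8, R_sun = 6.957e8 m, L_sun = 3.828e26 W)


R = 74.4 * 6.957e8 m = 5.176008e+10 m. L = 4*pi*R^2*sigma*T^4 = 4*pi*(5.176008e+10)^2 * 5.67e-8 * 24330^4 = 6.688846606e+32 W. L/L_sun = 6.688846606e+32 / 3.828e26 = 1.747e+06

1.747e+06 L_sun


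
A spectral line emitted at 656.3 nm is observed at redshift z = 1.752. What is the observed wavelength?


lam_obs = lam_emit * (1 + z) = 656.3 * (1 + 1.752) = 1806.1376

1806.1376 nm


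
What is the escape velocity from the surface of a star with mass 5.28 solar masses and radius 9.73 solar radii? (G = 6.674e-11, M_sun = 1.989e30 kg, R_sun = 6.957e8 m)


M = 5.28 * 1.989e30 kg = 1.050192e+31 kg; R = 9.73 * 6.957e8 m = 6.769161e+09 m. v_esc = sqrt(2GM/R) = sqrt(2 * 6.674e-11 * 1.050192e+31 / 6.769161e+09) = 455066.672

455066.672 m/s


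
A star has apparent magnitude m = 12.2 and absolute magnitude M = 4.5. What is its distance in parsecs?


d = 10^((m - M + 5)/5) = 10^((12.2 - 4.5 + 5)/5) = 346.7369

346.7369 pc


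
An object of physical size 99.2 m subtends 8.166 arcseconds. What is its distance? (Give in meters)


D = size / theta_rad, theta_rad = 8.166 * pi/(180*3600) = 3.959e-05, D = 2.506e+06

2.506e+06 m


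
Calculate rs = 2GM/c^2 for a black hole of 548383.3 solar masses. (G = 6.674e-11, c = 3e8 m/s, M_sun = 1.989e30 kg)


M = 548383.3 * 1.989e30 kg = 1.090734384e+36 kg. rs = 2GM/c^2 = 2 * 6.674e-11 * 1.090734384e+36 / (3e8)^2 = 1.618e+09

1.618e+09 m


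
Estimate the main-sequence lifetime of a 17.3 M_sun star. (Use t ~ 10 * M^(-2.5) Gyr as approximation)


t = 10 * M^(-2.5) = 10 * 17.3^(-2.5) = 0.008

0.008 Gyr


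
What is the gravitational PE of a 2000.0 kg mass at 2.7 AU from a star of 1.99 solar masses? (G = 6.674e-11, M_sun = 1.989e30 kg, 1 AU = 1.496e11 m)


M = 1.99 * 1.989e30 kg = 3.95811e+30 kg; r = 2.7 AU * 1.496e11 m/AU = 4.0392e+11 m. U = -GM*m/r = -(6.674e-11 * 3.95811e+30 * 2000.0) / 4.0392e+11 = -1.308e+12

-1.308e+12 J


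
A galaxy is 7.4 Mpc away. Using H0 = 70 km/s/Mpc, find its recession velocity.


v = H0 * d = 70 * 7.4 = 518.0

518.0 km/s


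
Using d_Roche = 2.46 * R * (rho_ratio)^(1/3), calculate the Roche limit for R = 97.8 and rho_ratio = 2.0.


d_Roche = 2.46 * 97.8 * 2.0^(1/3) = 303.1219

303.1219


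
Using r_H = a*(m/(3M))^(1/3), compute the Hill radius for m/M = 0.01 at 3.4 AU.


r_H = a * (m/3M)^(1/3) = 3.4 * (0.01/3)^(1/3) = 0.5079

0.5079 AU


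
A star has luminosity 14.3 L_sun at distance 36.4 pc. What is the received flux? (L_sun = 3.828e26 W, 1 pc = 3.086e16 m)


F = L / (4*pi*d^2) = 5.474e+27 / (4*pi*(1.123e+18)^2) = 3.452e-10

3.452e-10 W/m^2


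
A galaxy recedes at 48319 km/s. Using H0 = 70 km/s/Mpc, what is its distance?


d = v / H0 = 48319 / 70 = 690.2714

690.2714 Mpc


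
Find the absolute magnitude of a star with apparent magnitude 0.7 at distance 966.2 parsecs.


M = m - 5*log10(d) + 5 = 0.7 - 5*log10(966.2) + 5 = -9.2253

-9.2253


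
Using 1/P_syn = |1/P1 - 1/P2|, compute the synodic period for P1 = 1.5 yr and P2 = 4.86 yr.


1/P_syn = |1/P1 - 1/P2| = |1/1.5 - 1/4.86| => P_syn = 2.1696

2.1696 years


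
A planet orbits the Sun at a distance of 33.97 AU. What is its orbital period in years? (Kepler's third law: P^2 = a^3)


P = a^(3/2) = 33.97^1.5 = 197.99

197.99 years


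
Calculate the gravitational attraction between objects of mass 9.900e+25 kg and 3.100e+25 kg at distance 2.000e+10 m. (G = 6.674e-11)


F = G*m1*m2/r^2 = 6.674e-11 * 9.900e+25 * 3.100e+25 / (2.000e+10)^2 = 6.674e-11 * 3.069e+51 / 4.000e+20 = 5.121e+20

5.121e+20 N


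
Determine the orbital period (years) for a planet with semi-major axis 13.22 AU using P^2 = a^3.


P = a^(3/2) = 13.22^1.5 = 48.067

48.067 years


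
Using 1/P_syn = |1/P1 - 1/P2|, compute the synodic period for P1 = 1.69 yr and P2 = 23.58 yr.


1/P_syn = |1/P1 - 1/P2| = |1/1.69 - 1/23.58| => P_syn = 1.8205

1.8205 years


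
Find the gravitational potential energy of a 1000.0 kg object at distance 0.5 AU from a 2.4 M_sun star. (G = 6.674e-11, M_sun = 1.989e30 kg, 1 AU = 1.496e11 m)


M = 2.4 * 1.989e30 kg = 4.7736e+30 kg; r = 0.5 AU * 1.496e11 m/AU = 7.48e+10 m. U = -GM*m/r = -(6.674e-11 * 4.7736e+30 * 1000.0) / 7.48e+10 = -4.259e+12

-4.259e+12 J


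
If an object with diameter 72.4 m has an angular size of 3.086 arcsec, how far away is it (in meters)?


D = size / theta_rad, theta_rad = 3.086 * pi/(180*3600) = 1.496e-05, D = 4.839e+06

4.839e+06 m


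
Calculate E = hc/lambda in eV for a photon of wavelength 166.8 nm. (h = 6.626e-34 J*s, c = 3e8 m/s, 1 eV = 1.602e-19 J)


E = hc/lambda = 6.626e-34 * 3e8 / 1.668e-07 = 1.192e-18 J = 7.439 eV

7.439 eV


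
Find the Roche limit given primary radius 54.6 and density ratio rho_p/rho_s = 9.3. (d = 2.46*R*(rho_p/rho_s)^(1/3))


d_Roche = 2.46 * 54.6 * 9.3^(1/3) = 282.459

282.459


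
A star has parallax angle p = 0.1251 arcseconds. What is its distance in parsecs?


d = 1/p = 1/0.1251 = 7.9936

7.9936 pc


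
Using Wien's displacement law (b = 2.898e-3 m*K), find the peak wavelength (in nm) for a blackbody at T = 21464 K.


lam_max = b / T = 2.898e-3 / 21464 = 1.350e-07 m = 135.0168 nm

135.0168 nm


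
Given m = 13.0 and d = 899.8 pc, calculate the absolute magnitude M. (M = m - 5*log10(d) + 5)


M = m - 5*log10(d) + 5 = 13.0 - 5*log10(899.8) + 5 = 3.2293

3.2293


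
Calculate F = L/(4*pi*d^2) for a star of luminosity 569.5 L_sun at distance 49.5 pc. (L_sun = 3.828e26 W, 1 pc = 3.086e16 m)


F = L / (4*pi*d^2) = 2.180e+29 / (4*pi*(1.528e+18)^2) = 7.435e-09

7.435e-09 W/m^2


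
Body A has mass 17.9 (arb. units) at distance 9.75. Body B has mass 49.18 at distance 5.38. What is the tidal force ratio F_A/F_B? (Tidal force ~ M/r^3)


Ratio = (M1/r1^3) / (M2/r2^3) = (17.9/9.75^3) / (49.18/5.38^3) = 0.0612

0.0612


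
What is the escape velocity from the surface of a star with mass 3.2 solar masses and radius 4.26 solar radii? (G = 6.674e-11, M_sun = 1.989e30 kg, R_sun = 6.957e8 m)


M = 3.2 * 1.989e30 kg = 6.3648e+30 kg; R = 4.26 * 6.957e8 m = 2.963682e+09 m. v_esc = sqrt(2GM/R) = sqrt(2 * 6.674e-11 * 6.3648e+30 / 2.963682e+09) = 535407.7811

535407.7811 m/s


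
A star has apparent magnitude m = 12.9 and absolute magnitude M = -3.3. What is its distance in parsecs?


d = 10^((m - M + 5)/5) = 10^((12.9 - -3.3 + 5)/5) = 17378.0083

17378.0083 pc


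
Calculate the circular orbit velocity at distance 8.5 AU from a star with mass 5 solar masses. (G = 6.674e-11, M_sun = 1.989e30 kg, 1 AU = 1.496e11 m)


v = sqrt(GM/r) = sqrt(6.674e-11 * 9.945e+30 / 1.272e+12) = 22846.5294

22846.5294 m/s


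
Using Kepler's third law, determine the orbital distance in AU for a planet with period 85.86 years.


a = P^(2/3) = 85.86^(2/3) = 19.4623

19.4623 AU


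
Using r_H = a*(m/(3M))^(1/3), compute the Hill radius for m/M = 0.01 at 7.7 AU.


r_H = a * (m/3M)^(1/3) = 7.7 * (0.01/3)^(1/3) = 1.1502

1.1502 AU


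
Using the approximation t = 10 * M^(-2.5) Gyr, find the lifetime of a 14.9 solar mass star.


t = 10 * M^(-2.5) = 10 * 14.9^(-2.5) = 0.0117

0.0117 Gyr


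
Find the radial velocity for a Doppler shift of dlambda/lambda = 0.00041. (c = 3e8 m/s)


v = (dlambda/lambda) * c = 0.00041 * 3e8 = 123000.0

123000.0 m/s


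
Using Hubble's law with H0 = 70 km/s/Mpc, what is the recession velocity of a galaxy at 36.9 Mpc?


v = H0 * d = 70 * 36.9 = 2583.0

2583.0 km/s


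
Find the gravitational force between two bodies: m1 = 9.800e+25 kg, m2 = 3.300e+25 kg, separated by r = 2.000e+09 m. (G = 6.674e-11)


F = G*m1*m2/r^2 = 6.674e-11 * 9.800e+25 * 3.300e+25 / (2.000e+09)^2 = 6.674e-11 * 3.234e+51 / 4.000e+18 = 5.396e+22

5.396e+22 N


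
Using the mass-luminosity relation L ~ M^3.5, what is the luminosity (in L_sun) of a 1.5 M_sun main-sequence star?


L/L_sun = (M/M_sun)^3.5 = 1.5^3.5 = 4.1335

4.1335 L_sun


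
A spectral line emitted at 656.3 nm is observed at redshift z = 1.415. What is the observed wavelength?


lam_obs = lam_emit * (1 + z) = 656.3 * (1 + 1.415) = 1584.9645

1584.9645 nm


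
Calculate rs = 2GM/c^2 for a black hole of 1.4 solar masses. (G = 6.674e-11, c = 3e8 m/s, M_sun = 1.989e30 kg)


M = 1.4 * 1.989e30 kg = 2.7846e+30 kg. rs = 2GM/c^2 = 2 * 6.674e-11 * 2.7846e+30 / (3e8)^2 = 4129.8712

4129.8712 m


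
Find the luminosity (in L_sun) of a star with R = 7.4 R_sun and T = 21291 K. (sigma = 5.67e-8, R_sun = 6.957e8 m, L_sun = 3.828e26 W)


R = 7.4 * 6.957e8 m = 5.14818e+09 m. L = 4*pi*R^2*sigma*T^4 = 4*pi*(5.14818e+09)^2 * 5.67e-8 * 21291^4 = 3.88047249e+30 W. L/L_sun = 3.88047249e+30 / 3.828e26 = 10137.0755

10137.0755 L_sun


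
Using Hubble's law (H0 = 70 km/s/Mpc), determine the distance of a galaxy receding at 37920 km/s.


d = v / H0 = 37920 / 70 = 541.7143

541.7143 Mpc


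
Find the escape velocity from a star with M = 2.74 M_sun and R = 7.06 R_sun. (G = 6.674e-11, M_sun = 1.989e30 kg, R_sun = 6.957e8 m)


M = 2.74 * 1.989e30 kg = 5.44986e+30 kg; R = 7.06 * 6.957e8 m = 4.911642e+09 m. v_esc = sqrt(2GM/R) = sqrt(2 * 6.674e-11 * 5.44986e+30 / 4.911642e+09) = 384846.3924

384846.3924 m/s


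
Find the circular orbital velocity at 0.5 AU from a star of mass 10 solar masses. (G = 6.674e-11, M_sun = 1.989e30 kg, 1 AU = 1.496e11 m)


v = sqrt(GM/r) = sqrt(6.674e-11 * 1.989e+31 / 7.480e+10) = 133217.0137

133217.0137 m/s


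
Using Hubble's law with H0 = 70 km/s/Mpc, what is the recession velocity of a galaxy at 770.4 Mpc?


v = H0 * d = 70 * 770.4 = 53928.0

53928.0 km/s


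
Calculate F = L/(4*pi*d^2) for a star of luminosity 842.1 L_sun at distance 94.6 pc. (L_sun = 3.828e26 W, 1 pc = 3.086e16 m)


F = L / (4*pi*d^2) = 3.224e+29 / (4*pi*(2.919e+18)^2) = 3.010e-09

3.010e-09 W/m^2


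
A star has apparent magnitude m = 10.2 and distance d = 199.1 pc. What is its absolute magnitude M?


M = m - 5*log10(d) + 5 = 10.2 - 5*log10(199.1) + 5 = 3.7046

3.7046


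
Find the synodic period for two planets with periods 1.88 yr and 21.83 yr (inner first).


1/P_syn = |1/P1 - 1/P2| = |1/1.88 - 1/21.83| => P_syn = 2.0572

2.0572 years


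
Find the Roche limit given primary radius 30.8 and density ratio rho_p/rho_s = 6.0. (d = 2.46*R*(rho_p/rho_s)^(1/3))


d_Roche = 2.46 * 30.8 * 6.0^(1/3) = 137.6796

137.6796


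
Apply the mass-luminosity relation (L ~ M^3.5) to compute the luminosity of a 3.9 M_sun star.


L/L_sun = (M/M_sun)^3.5 = 3.9^3.5 = 117.1456

117.1456 L_sun


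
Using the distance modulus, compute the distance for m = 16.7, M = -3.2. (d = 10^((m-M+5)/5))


d = 10^((m - M + 5)/5) = 10^((16.7 - -3.2 + 5)/5) = 95499.2586

95499.2586 pc


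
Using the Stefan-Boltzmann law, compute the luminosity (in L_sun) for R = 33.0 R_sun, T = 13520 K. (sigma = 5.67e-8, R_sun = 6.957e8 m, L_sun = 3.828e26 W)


R = 33.0 * 6.957e8 m = 2.29581e+10 m. L = 4*pi*R^2*sigma*T^4 = 4*pi*(2.29581e+10)^2 * 5.67e-8 * 13520^4 = 1.254791522e+31 W. L/L_sun = 1.254791522e+31 / 3.828e26 = 32779.2979

32779.2979 L_sun


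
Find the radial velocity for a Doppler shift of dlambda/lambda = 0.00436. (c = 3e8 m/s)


v = (dlambda/lambda) * c = 0.00436 * 3e8 = 1.308e+06

1.308e+06 m/s


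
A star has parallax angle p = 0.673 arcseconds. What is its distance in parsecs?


d = 1/p = 1/0.673 = 1.4859

1.4859 pc


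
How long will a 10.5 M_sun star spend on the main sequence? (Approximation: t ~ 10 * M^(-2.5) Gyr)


t = 10 * M^(-2.5) = 10 * 10.5^(-2.5) = 0.028

0.028 Gyr


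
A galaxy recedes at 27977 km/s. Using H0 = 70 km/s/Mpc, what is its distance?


d = v / H0 = 27977 / 70 = 399.6714

399.6714 Mpc


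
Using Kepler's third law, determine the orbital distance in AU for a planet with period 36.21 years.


a = P^(2/3) = 36.21^(2/3) = 10.9451

10.9451 AU


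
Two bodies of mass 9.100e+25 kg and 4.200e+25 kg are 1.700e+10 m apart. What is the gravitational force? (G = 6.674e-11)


F = G*m1*m2/r^2 = 6.674e-11 * 9.100e+25 * 4.200e+25 / (1.700e+10)^2 = 6.674e-11 * 3.822e+51 / 2.890e+20 = 8.826e+20

8.826e+20 N


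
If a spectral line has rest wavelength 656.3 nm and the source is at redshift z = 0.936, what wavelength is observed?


lam_obs = lam_emit * (1 + z) = 656.3 * (1 + 0.936) = 1270.5968

1270.5968 nm


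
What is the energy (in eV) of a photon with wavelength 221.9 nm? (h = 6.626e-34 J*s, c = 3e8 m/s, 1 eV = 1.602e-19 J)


E = hc/lambda = 6.626e-34 * 3e8 / 2.219e-07 = 8.958e-19 J = 5.5918 eV

5.5918 eV


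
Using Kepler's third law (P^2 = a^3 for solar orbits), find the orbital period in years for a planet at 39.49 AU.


P = a^(3/2) = 39.49^1.5 = 248.1594

248.1594 years


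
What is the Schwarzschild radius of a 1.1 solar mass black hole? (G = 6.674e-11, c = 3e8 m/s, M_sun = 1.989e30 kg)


M = 1.1 * 1.989e30 kg = 2.1879e+30 kg. rs = 2GM/c^2 = 2 * 6.674e-11 * 2.1879e+30 / (3e8)^2 = 3244.8988

3244.8988 m


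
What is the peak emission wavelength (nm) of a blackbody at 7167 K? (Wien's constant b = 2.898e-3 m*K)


lam_max = b / T = 2.898e-3 / 7167 = 4.044e-07 m = 404.3533 nm

404.3533 nm


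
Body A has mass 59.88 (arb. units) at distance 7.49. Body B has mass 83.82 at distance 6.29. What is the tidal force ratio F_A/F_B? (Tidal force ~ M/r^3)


Ratio = (M1/r1^3) / (M2/r2^3) = (59.88/7.49^3) / (83.82/6.29^3) = 0.4231

0.4231


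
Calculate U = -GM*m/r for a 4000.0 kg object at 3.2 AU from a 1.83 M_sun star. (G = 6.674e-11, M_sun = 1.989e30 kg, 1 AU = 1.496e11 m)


M = 1.83 * 1.989e30 kg = 3.63987e+30 kg; r = 3.2 AU * 1.496e11 m/AU = 4.7872e+11 m. U = -GM*m/r = -(6.674e-11 * 3.63987e+30 * 4000.0) / 4.7872e+11 = -2.030e+12

-2.030e+12 J


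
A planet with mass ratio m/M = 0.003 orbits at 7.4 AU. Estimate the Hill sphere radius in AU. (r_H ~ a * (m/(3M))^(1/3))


r_H = a * (m/3M)^(1/3) = 7.4 * (0.003/3)^(1/3) = 0.74

0.74 AU


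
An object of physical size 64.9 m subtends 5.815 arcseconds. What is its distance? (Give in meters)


D = size / theta_rad, theta_rad = 5.815 * pi/(180*3600) = 2.819e-05, D = 2.302e+06

2.302e+06 m


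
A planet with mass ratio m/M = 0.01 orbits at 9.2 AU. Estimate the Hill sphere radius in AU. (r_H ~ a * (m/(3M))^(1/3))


r_H = a * (m/3M)^(1/3) = 9.2 * (0.01/3)^(1/3) = 1.3743

1.3743 AU


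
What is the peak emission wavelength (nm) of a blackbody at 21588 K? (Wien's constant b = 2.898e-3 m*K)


lam_max = b / T = 2.898e-3 / 21588 = 1.342e-07 m = 134.2412 nm

134.2412 nm


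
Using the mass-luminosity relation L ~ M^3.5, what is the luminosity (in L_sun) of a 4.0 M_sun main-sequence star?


L/L_sun = (M/M_sun)^3.5 = 4.0^3.5 = 128.0

128.0 L_sun


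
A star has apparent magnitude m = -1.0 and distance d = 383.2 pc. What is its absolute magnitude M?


M = m - 5*log10(d) + 5 = -1.0 - 5*log10(383.2) + 5 = -8.9171

-8.9171


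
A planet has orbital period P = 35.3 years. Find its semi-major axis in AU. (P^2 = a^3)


a = P^(2/3) = 35.3^(2/3) = 10.7609

10.7609 AU


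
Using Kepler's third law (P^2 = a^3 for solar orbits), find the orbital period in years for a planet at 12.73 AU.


P = a^(3/2) = 12.73^1.5 = 45.4195

45.4195 years


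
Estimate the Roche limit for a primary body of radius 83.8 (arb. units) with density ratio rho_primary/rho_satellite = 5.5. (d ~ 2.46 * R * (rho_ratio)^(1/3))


d_Roche = 2.46 * 83.8 * 5.5^(1/3) = 363.8871

363.8871


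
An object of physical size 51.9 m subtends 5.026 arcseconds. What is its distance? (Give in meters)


D = size / theta_rad, theta_rad = 5.026 * pi/(180*3600) = 2.437e-05, D = 2.130e+06

2.130e+06 m


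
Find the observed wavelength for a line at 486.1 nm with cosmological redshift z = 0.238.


lam_obs = lam_emit * (1 + z) = 486.1 * (1 + 0.238) = 601.7918

601.7918 nm


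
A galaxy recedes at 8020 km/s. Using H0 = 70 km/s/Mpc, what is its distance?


d = v / H0 = 8020 / 70 = 114.5714

114.5714 Mpc


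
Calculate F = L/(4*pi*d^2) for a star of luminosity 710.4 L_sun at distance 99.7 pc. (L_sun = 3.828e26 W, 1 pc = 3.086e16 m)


F = L / (4*pi*d^2) = 2.719e+29 / (4*pi*(3.077e+18)^2) = 2.286e-09

2.286e-09 W/m^2


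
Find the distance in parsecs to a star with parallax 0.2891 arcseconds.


d = 1/p = 1/0.2891 = 3.459

3.459 pc


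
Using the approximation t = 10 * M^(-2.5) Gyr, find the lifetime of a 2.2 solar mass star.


t = 10 * M^(-2.5) = 10 * 2.2^(-2.5) = 1.393

1.393 Gyr


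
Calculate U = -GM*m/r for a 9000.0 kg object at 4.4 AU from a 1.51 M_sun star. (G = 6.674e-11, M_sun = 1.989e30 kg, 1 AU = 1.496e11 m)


M = 1.51 * 1.989e30 kg = 3.00339e+30 kg; r = 4.4 AU * 1.496e11 m/AU = 6.5824e+11 m. U = -GM*m/r = -(6.674e-11 * 3.00339e+30 * 9000.0) / 6.5824e+11 = -2.741e+12

-2.741e+12 J


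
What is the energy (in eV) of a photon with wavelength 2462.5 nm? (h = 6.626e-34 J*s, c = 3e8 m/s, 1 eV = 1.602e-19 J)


E = hc/lambda = 6.626e-34 * 3e8 / 2.463e-06 = 8.072e-20 J = 0.5039 eV

0.5039 eV


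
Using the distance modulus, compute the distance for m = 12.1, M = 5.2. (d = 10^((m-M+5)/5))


d = 10^((m - M + 5)/5) = 10^((12.1 - 5.2 + 5)/5) = 239.8833

239.8833 pc


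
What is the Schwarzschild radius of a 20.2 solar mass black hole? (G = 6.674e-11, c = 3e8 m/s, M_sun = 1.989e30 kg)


M = 20.2 * 1.989e30 kg = 4.01778e+31 kg. rs = 2GM/c^2 = 2 * 6.674e-11 * 4.01778e+31 / (3e8)^2 = 59588.1416

59588.1416 m


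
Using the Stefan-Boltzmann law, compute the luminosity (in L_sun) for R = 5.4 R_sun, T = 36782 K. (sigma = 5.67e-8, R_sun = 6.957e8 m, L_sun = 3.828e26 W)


R = 5.4 * 6.957e8 m = 3.75678e+09 m. L = 4*pi*R^2*sigma*T^4 = 4*pi*(3.75678e+09)^2 * 5.67e-8 * 36782^4 = 1.84062709e+31 W. L/L_sun = 1.84062709e+31 / 3.828e26 = 48083.2573

48083.2573 L_sun


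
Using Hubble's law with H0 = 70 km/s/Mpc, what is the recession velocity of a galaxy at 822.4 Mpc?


v = H0 * d = 70 * 822.4 = 57568.0

57568.0 km/s


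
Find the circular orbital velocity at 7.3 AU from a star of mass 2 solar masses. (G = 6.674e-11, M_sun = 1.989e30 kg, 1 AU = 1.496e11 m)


v = sqrt(GM/r) = sqrt(6.674e-11 * 3.978e+30 / 1.092e+12) = 15591.8721

15591.8721 m/s


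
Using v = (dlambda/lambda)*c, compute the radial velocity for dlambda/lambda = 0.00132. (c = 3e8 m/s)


v = (dlambda/lambda) * c = 0.00132 * 3e8 = 396000.0

396000.0 m/s


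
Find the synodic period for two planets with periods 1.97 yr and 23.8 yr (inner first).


1/P_syn = |1/P1 - 1/P2| = |1/1.97 - 1/23.8| => P_syn = 2.1478

2.1478 years


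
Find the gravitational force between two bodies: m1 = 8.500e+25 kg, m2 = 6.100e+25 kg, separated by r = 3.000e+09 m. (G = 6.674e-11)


F = G*m1*m2/r^2 = 6.674e-11 * 8.500e+25 * 6.100e+25 / (3.000e+09)^2 = 6.674e-11 * 5.185e+51 / 9.000e+18 = 3.845e+22

3.845e+22 N


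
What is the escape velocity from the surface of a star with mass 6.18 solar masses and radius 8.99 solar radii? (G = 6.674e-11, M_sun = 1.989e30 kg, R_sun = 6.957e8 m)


M = 6.18 * 1.989e30 kg = 1.229202e+31 kg; R = 8.99 * 6.957e8 m = 6.254343e+09 m. v_esc = sqrt(2GM/R) = sqrt(2 * 6.674e-11 * 1.229202e+31 / 6.254343e+09) = 512187.3883

512187.3883 m/s


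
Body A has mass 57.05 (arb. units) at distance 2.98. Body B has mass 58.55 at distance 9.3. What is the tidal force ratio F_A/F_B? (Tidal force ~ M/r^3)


Ratio = (M1/r1^3) / (M2/r2^3) = (57.05/2.98^3) / (58.55/9.3^3) = 29.6162

29.6162


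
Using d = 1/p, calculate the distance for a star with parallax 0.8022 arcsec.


d = 1/p = 1/0.8022 = 1.2466

1.2466 pc


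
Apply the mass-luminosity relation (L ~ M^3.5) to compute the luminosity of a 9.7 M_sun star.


L/L_sun = (M/M_sun)^3.5 = 9.7^3.5 = 2842.5039

2842.5039 L_sun


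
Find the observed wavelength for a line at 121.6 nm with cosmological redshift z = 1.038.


lam_obs = lam_emit * (1 + z) = 121.6 * (1 + 1.038) = 247.8208

247.8208 nm


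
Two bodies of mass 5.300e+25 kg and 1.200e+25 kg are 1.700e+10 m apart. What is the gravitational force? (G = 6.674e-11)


F = G*m1*m2/r^2 = 6.674e-11 * 5.300e+25 * 1.200e+25 / (1.700e+10)^2 = 6.674e-11 * 6.360e+50 / 2.890e+20 = 1.469e+20

1.469e+20 N


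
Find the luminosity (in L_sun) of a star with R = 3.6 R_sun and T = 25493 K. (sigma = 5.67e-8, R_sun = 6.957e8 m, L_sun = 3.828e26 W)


R = 3.6 * 6.957e8 m = 2.50452e+09 m. L = 4*pi*R^2*sigma*T^4 = 4*pi*(2.50452e+09)^2 * 5.67e-8 * 25493^4 = 1.887668441e+30 W. L/L_sun = 1.887668441e+30 / 3.828e26 = 4931.2133

4931.2133 L_sun


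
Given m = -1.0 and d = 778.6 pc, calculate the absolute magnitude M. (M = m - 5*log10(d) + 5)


M = m - 5*log10(d) + 5 = -1.0 - 5*log10(778.6) + 5 = -10.4566

-10.4566


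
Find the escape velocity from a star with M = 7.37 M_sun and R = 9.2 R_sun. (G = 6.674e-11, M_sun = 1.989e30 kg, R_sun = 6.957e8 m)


M = 7.37 * 1.989e30 kg = 1.465893e+31 kg; R = 9.2 * 6.957e8 m = 6.40044e+09 m. v_esc = sqrt(2GM/R) = sqrt(2 * 6.674e-11 * 1.465893e+31 / 6.40044e+09) = 552909.8401

552909.8401 m/s


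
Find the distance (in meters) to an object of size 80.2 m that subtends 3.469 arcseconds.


D = size / theta_rad, theta_rad = 3.469 * pi/(180*3600) = 1.682e-05, D = 4.769e+06

4.769e+06 m


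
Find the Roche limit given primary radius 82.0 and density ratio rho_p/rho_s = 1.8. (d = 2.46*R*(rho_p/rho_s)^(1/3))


d_Roche = 2.46 * 82.0 * 1.8^(1/3) = 245.3804

245.3804


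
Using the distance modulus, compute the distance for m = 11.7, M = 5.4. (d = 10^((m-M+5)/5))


d = 10^((m - M + 5)/5) = 10^((11.7 - 5.4 + 5)/5) = 181.9701

181.9701 pc


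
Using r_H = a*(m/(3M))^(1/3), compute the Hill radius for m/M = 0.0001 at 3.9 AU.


r_H = a * (m/3M)^(1/3) = 3.9 * (0.0001/3)^(1/3) = 0.1255

0.1255 AU


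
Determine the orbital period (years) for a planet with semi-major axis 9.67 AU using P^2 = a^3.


P = a^(3/2) = 9.67^1.5 = 30.0704

30.0704 years


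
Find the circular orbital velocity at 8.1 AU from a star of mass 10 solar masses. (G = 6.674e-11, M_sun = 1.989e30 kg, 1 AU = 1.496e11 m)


v = sqrt(GM/r) = sqrt(6.674e-11 * 1.989e+31 / 1.212e+12) = 33098.0331

33098.0331 m/s


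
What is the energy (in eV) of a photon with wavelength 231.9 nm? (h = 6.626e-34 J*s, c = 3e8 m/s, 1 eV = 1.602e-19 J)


E = hc/lambda = 6.626e-34 * 3e8 / 2.319e-07 = 8.572e-19 J = 5.3507 eV

5.3507 eV


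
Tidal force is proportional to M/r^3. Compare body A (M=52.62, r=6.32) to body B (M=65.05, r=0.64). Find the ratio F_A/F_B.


Ratio = (M1/r1^3) / (M2/r2^3) = (52.62/6.32^3) / (65.05/0.64^3) = 8.400e-04

8.400e-04


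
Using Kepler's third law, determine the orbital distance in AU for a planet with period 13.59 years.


a = P^(2/3) = 13.59^(2/3) = 5.6948

5.6948 AU


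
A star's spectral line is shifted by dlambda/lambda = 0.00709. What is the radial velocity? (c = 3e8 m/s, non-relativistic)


v = (dlambda/lambda) * c = 0.00709 * 3e8 = 2.127e+06

2.127e+06 m/s


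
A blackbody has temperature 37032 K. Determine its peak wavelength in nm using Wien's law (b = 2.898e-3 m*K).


lam_max = b / T = 2.898e-3 / 37032 = 7.826e-08 m = 78.2566 nm

78.2566 nm


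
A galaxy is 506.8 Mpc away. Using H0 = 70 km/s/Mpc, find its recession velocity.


v = H0 * d = 70 * 506.8 = 35476.0

35476.0 km/s


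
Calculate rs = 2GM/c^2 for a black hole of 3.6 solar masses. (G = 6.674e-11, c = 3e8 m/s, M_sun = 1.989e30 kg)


M = 3.6 * 1.989e30 kg = 7.1604e+30 kg. rs = 2GM/c^2 = 2 * 6.674e-11 * 7.1604e+30 / (3e8)^2 = 10619.6688

10619.6688 m


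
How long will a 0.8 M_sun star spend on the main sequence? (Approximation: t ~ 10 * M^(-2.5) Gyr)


t = 10 * M^(-2.5) = 10 * 0.8^(-2.5) = 17.4693

17.4693 Gyr


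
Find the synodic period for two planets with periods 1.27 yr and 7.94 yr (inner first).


1/P_syn = |1/P1 - 1/P2| = |1/1.27 - 1/7.94| => P_syn = 1.5118

1.5118 years


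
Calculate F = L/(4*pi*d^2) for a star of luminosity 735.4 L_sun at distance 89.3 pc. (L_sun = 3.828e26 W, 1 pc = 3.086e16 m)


F = L / (4*pi*d^2) = 2.815e+29 / (4*pi*(2.756e+18)^2) = 2.950e-09

2.950e-09 W/m^2


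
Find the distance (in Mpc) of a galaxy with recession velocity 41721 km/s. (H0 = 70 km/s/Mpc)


d = v / H0 = 41721 / 70 = 596.0143

596.0143 Mpc


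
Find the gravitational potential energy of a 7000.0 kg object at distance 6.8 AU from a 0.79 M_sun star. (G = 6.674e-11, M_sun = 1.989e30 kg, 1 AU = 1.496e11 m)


M = 0.79 * 1.989e30 kg = 1.57131e+30 kg; r = 6.8 AU * 1.496e11 m/AU = 1.01728e+12 m. U = -GM*m/r = -(6.674e-11 * 1.57131e+30 * 7000.0) / 1.01728e+12 = -7.216e+11

-7.216e+11 J


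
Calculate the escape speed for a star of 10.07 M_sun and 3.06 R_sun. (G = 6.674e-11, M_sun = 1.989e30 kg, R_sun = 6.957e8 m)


M = 10.07 * 1.989e30 kg = 2.002923e+31 kg; R = 3.06 * 6.957e8 m = 2.128842e+09 m. v_esc = sqrt(2GM/R) = sqrt(2 * 6.674e-11 * 2.002923e+31 / 2.128842e+09) = 1.121e+06

1.121e+06 m/s


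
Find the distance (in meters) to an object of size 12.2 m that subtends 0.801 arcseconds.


D = size / theta_rad, theta_rad = 0.801 * pi/(180*3600) = 3.883e-06, D = 3.142e+06

3.142e+06 m


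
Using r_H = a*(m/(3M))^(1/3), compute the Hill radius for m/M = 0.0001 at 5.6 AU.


r_H = a * (m/3M)^(1/3) = 5.6 * (0.0001/3)^(1/3) = 0.1802

0.1802 AU


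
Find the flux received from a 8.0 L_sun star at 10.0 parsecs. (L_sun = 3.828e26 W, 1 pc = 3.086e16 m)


F = L / (4*pi*d^2) = 3.062e+27 / (4*pi*(3.086e+17)^2) = 2.559e-09

2.559e-09 W/m^2


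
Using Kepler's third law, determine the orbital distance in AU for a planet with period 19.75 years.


a = P^(2/3) = 19.75^(2/3) = 7.3065

7.3065 AU


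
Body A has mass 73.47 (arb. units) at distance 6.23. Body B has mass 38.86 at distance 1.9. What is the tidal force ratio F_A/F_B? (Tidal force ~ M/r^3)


Ratio = (M1/r1^3) / (M2/r2^3) = (73.47/6.23^3) / (38.86/1.9^3) = 0.0536

0.0536


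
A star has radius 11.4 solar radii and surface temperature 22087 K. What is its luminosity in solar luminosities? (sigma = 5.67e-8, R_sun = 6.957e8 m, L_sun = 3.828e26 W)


R = 11.4 * 6.957e8 m = 7.93098e+09 m. L = 4*pi*R^2*sigma*T^4 = 4*pi*(7.93098e+09)^2 * 5.67e-8 * 22087^4 = 1.066580298e+31 W. L/L_sun = 1.066580298e+31 / 3.828e26 = 27862.5992

27862.5992 L_sun


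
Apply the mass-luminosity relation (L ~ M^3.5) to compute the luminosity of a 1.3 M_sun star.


L/L_sun = (M/M_sun)^3.5 = 1.3^3.5 = 2.505

2.505 L_sun


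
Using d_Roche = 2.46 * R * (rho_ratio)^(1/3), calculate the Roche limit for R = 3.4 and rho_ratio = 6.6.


d_Roche = 2.46 * 3.4 * 6.6^(1/3) = 15.689

15.689


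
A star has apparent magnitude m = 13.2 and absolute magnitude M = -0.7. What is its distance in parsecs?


d = 10^((m - M + 5)/5) = 10^((13.2 - -0.7 + 5)/5) = 6025.5959

6025.5959 pc


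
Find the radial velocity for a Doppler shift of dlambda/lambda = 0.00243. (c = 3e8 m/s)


v = (dlambda/lambda) * c = 0.00243 * 3e8 = 729000.0

729000.0 m/s


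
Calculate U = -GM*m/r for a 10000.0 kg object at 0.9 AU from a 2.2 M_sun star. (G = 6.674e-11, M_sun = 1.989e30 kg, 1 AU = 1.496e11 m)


M = 2.2 * 1.989e30 kg = 4.3758e+30 kg; r = 0.9 AU * 1.496e11 m/AU = 1.3464e+11 m. U = -GM*m/r = -(6.674e-11 * 4.3758e+30 * 10000.0) / 1.3464e+11 = -2.169e+13

-2.169e+13 J


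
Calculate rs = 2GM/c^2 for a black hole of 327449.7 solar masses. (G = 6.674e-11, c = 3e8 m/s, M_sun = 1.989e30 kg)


M = 327449.7 * 1.989e30 kg = 6.512974533e+35 kg. rs = 2GM/c^2 = 2 * 6.674e-11 * 6.512974533e+35 / (3e8)^2 = 9.659e+08

9.659e+08 m


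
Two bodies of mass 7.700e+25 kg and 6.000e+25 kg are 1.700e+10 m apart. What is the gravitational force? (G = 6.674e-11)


F = G*m1*m2/r^2 = 6.674e-11 * 7.700e+25 * 6.000e+25 / (1.700e+10)^2 = 6.674e-11 * 4.620e+51 / 2.890e+20 = 1.067e+21

1.067e+21 N


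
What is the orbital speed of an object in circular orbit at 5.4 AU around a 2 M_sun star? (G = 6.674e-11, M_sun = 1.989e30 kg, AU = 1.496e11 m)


v = sqrt(GM/r) = sqrt(6.674e-11 * 3.978e+30 / 8.078e+11) = 18128.5394

18128.5394 m/s


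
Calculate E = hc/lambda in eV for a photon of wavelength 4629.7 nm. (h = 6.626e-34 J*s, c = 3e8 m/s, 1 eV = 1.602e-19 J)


E = hc/lambda = 6.626e-34 * 3e8 / 4.630e-06 = 4.294e-20 J = 0.268 eV

0.268 eV


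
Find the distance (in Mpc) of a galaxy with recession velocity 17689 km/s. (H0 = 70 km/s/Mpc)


d = v / H0 = 17689 / 70 = 252.7

252.7 Mpc


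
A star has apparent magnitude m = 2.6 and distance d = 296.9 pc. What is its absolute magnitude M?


M = m - 5*log10(d) + 5 = 2.6 - 5*log10(296.9) + 5 = -4.7631

-4.7631


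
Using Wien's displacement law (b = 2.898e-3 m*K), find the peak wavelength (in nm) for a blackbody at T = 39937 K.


lam_max = b / T = 2.898e-3 / 39937 = 7.256e-08 m = 72.5643 nm

72.5643 nm


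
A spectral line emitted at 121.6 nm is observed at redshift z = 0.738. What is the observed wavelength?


lam_obs = lam_emit * (1 + z) = 121.6 * (1 + 0.738) = 211.3408

211.3408 nm


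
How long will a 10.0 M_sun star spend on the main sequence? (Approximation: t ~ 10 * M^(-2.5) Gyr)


t = 10 * M^(-2.5) = 10 * 10.0^(-2.5) = 0.0316

0.0316 Gyr


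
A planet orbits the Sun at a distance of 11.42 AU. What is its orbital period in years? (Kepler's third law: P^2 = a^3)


P = a^(3/2) = 11.42^1.5 = 38.5922

38.5922 years


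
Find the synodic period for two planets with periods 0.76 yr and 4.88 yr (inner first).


1/P_syn = |1/P1 - 1/P2| = |1/0.76 - 1/4.88| => P_syn = 0.9002

0.9002 years


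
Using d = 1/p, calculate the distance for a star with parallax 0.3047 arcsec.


d = 1/p = 1/0.3047 = 3.2819

3.2819 pc


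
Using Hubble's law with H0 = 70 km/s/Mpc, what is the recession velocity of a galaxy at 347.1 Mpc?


v = H0 * d = 70 * 347.1 = 24297.0

24297.0 km/s


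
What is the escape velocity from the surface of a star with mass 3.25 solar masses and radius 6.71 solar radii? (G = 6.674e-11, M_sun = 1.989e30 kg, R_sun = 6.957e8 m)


M = 3.25 * 1.989e30 kg = 6.46425e+30 kg; R = 6.71 * 6.957e8 m = 4.668147e+09 m. v_esc = sqrt(2GM/R) = sqrt(2 * 6.674e-11 * 6.46425e+30 / 4.668147e+09) = 429927.1871

429927.1871 m/s


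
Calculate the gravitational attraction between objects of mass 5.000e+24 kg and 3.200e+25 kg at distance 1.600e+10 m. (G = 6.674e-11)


F = G*m1*m2/r^2 = 6.674e-11 * 5.000e+24 * 3.200e+25 / (1.600e+10)^2 = 6.674e-11 * 1.600e+50 / 2.560e+20 = 4.171e+19

4.171e+19 N


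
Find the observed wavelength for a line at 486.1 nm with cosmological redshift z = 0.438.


lam_obs = lam_emit * (1 + z) = 486.1 * (1 + 0.438) = 699.0118

699.0118 nm


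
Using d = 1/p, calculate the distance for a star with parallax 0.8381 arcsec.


d = 1/p = 1/0.8381 = 1.1932

1.1932 pc


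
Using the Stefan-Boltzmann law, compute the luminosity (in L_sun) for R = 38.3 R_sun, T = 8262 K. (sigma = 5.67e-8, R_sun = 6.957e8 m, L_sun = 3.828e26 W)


R = 38.3 * 6.957e8 m = 2.664531e+10 m. L = 4*pi*R^2*sigma*T^4 = 4*pi*(2.664531e+10)^2 * 5.67e-8 * 8262^4 = 2.357084978e+30 W. L/L_sun = 2.357084978e+30 / 3.828e26 = 6157.4843

6157.4843 L_sun


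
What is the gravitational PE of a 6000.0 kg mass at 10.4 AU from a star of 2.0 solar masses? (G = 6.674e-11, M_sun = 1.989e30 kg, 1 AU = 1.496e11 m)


M = 2.0 * 1.989e30 kg = 3.978e+30 kg; r = 10.4 AU * 1.496e11 m/AU = 1.55584e+12 m. U = -GM*m/r = -(6.674e-11 * 3.978e+30 * 6000.0) / 1.55584e+12 = -1.024e+12

-1.024e+12 J


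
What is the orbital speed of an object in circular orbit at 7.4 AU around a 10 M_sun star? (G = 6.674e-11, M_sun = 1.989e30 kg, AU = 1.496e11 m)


v = sqrt(GM/r) = sqrt(6.674e-11 * 1.989e+31 / 1.107e+12) = 34628.1138

34628.1138 m/s


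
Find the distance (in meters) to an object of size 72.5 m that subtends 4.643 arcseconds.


D = size / theta_rad, theta_rad = 4.643 * pi/(180*3600) = 2.251e-05, D = 3.221e+06

3.221e+06 m


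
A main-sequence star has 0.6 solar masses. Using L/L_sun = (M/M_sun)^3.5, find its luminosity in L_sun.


L/L_sun = (M/M_sun)^3.5 = 0.6^3.5 = 0.1673

0.1673 L_sun


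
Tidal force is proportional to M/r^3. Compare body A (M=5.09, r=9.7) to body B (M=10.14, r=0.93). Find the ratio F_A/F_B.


Ratio = (M1/r1^3) / (M2/r2^3) = (5.09/9.7^3) / (10.14/0.93^3) = 4.424e-04

4.424e-04


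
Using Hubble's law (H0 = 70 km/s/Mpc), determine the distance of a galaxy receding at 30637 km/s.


d = v / H0 = 30637 / 70 = 437.6714

437.6714 Mpc


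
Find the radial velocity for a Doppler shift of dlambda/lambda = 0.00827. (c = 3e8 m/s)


v = (dlambda/lambda) * c = 0.00827 * 3e8 = 2.481e+06

2.481e+06 m/s


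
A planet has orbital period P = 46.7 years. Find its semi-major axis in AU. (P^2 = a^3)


a = P^(2/3) = 46.7^(2/3) = 12.9681

12.9681 AU


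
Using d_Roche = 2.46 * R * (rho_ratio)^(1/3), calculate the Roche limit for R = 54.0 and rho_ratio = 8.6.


d_Roche = 2.46 * 54.0 * 8.6^(1/3) = 272.1625

272.1625


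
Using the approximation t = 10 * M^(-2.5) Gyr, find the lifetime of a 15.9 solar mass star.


t = 10 * M^(-2.5) = 10 * 15.9^(-2.5) = 0.0099

0.0099 Gyr


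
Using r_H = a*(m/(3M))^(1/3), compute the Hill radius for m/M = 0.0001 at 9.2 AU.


r_H = a * (m/3M)^(1/3) = 9.2 * (0.0001/3)^(1/3) = 0.2961

0.2961 AU


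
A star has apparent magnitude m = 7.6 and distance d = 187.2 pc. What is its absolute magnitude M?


M = m - 5*log10(d) + 5 = 7.6 - 5*log10(187.2) + 5 = 1.2385

1.2385


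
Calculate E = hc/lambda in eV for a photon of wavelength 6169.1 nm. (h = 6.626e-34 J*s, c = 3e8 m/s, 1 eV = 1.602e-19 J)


E = hc/lambda = 6.626e-34 * 3e8 / 6.169e-06 = 3.222e-20 J = 0.2011 eV

0.2011 eV


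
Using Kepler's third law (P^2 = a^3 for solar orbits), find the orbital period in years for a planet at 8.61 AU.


P = a^(3/2) = 8.61^1.5 = 25.2642

25.2642 years
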